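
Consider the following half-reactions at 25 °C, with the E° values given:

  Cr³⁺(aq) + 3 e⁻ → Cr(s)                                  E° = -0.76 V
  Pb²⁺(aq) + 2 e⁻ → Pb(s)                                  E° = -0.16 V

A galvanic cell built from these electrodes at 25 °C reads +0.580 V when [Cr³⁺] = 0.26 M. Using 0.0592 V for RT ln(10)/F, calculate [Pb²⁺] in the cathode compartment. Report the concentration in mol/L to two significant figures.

Pb²⁺/Pb is the cathode, Cr³⁺/Cr the anode: E°cell = +0.60 V, n = 6.
Overall reaction: 3 Pb²⁺(aq) + 2 Cr(s) → 3 Pb(s) + 2 Cr³⁺(aq); Q = [Cr³⁺]^2/[Pb²⁺]^3.
From E = E° − (0.0592/n) log Q: log Q = (E° − E)·n/0.0592 = (+0.60 − (+0.580))·6/0.0592 = 2.0270.
So 3·log[Pb²⁺] = 2·log(0.26) − log Q = -1.1701 − (2.0270) = -3.1971; log[Pb²⁺] = -3.1971 / 3 = -1.0657; [Pb²⁺] = 10^(-1.0657) ≈ 0.086 M.

0.086 M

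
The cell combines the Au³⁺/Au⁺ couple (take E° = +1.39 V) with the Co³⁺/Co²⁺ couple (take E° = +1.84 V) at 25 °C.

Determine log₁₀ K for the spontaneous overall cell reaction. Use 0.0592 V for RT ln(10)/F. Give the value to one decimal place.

15.2

Cathode: Co³⁺/Co²⁺; anode: Au³⁺/Au⁺. E°cell = +0.45 V, n = 2.
log K = nE°cell / 0.0592 = (2)(+0.45) / 0.0592 = 15.2.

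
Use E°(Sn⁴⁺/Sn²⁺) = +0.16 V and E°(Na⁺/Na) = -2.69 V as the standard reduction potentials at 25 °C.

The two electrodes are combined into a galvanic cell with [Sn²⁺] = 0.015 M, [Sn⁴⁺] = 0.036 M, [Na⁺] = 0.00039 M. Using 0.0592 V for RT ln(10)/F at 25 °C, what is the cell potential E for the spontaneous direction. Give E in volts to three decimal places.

Sn⁴⁺/Sn²⁺ is the cathode (higher E°), Na⁺/Na the anode: E°cell = +0.16 − (-2.69) = +2.85 V, n = 2.
Overall: Sn⁴⁺(aq) + 2 Na(s) → Sn²⁺(aq) + 2 Na⁺(aq)
Q = [Sn²⁺]·[Na⁺]^2 / ([Sn⁴⁺]); log Q = -7.198.
E = E° − (0.0592/n) log Q = +2.85 − (0.0592/2)(-7.198) = +3.063 V.

+3.063 V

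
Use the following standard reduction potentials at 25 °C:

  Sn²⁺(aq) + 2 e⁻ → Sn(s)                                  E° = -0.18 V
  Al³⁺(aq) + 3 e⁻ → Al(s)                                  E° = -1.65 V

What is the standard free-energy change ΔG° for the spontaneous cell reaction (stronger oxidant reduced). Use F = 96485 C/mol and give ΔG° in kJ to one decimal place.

-851.0 kJ

Sn²⁺/Sn (E° = -0.18 V) is the cathode; Al³⁺/Al (E° = -1.65 V) is the anode, so E°cell = +1.47 V.
Balancing electrons gives n = 6 (lcm of 2 and 3).
ΔG° = −nFE° = −(6)(96485)(+1.47) = -850,998 J = -851.0 kJ.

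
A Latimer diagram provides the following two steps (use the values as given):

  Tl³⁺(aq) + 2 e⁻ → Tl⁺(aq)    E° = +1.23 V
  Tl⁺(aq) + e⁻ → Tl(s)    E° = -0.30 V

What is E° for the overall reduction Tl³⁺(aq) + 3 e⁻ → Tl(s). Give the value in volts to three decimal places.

Since ΔG° = −nFE° is additive over sequential reductions, n₃E°₃ = n₁E°₁ + n₂E°₂.
E°₃ = (2×+1.23 + 1×-0.30) / 3 = (+2.160) / 3 = +0.720 V.

+0.720 V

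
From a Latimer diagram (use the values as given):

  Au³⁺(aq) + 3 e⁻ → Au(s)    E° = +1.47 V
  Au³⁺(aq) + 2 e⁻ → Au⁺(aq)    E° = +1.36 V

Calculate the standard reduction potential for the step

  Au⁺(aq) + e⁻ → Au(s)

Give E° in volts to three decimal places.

+1.690 V

Sequential free energies add, so n₃E°₃ = n₁E°₁ + n₂E°₂.
With n₃ = 3, and the known step contributing 2×(+1.36) V, the unknown satisfies 1·E° = 3×(+1.47) − 2×(+1.36) = +1.690.
E° = +1.690 / 1 = +1.690 V.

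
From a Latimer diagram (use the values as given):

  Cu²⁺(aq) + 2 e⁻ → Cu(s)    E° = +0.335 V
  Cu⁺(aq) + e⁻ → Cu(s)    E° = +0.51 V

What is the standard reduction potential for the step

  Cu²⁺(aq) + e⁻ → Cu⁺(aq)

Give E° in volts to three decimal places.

Sequential free energies add, so n₃E°₃ = n₁E°₁ + n₂E°₂.
With n₃ = 2, and the known step contributing 1×(+0.51) V, the unknown satisfies 1·E° = 2×(+0.335) − 1×(+0.51) = +0.160.
E° = +0.160 / 1 = +0.160 V.

+0.160 V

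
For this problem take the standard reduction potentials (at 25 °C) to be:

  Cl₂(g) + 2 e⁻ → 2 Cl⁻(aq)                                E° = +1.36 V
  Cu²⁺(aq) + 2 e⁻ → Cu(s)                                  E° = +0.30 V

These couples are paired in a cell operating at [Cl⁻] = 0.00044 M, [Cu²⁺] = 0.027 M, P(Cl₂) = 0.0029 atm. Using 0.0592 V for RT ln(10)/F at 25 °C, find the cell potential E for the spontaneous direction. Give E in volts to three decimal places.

+1.230 V

Cl₂/Cl⁻ is the cathode (higher E°), Cu²⁺/Cu the anode: E°cell = +1.36 − (+0.30) = +1.06 V, n = 2.
Overall: Cl₂(g) + Cu(s) → 2 Cl⁻(aq) + Cu²⁺(aq)
Q = [Cl⁻]^2·[Cu²⁺] / (P(Cl₂)); log Q = -5.744.
E = E° − (0.0592/n) log Q = +1.06 − (0.0592/2)(-5.744) = +1.230 V.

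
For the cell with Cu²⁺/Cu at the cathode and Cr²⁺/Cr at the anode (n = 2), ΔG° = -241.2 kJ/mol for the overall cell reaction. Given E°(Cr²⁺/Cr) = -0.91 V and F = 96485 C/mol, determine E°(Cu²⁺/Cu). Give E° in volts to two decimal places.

+0.34 V

E°cell = −ΔG°/(nF) = −(-241.2×10³)/((2)(96485)) = +1.250 V.
Since Cu²⁺/Cu is the cathode and Cr²⁺/Cr the anode, E°cell = E°(Cu²⁺/Cu) − E°(Cr²⁺/Cr).
So E°(Cu²⁺/Cu) = E°cell + E°(Cr²⁺/Cr) = +1.250 + (-0.91) = +0.34 V.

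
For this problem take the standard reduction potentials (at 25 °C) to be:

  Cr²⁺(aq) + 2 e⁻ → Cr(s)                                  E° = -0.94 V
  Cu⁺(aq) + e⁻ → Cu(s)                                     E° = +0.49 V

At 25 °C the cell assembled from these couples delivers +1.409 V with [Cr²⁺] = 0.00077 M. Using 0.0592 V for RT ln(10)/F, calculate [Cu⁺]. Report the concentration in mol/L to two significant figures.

Cu⁺/Cu is the cathode, Cr²⁺/Cr the anode: E°cell = +1.43 V, n = 2.
Overall reaction: 2 Cu⁺(aq) + Cr(s) → 2 Cu(s) + Cr²⁺(aq); Q = [Cr²⁺]^1/[Cu⁺]^2.
From E = E° − (0.0592/n) log Q: log Q = (E° − E)·n/0.0592 = (+1.43 − (+1.409))·2/0.0592 = 0.7095.
So 2·log[Cu⁺] = 1·log(0.00077) − log Q = -3.1135 − (0.7095) = -3.8230; log[Cu⁺] = -3.8230 / 2 = -1.9115; [Cu⁺] = 10^(-1.9115) ≈ 0.012 M.

0.012 M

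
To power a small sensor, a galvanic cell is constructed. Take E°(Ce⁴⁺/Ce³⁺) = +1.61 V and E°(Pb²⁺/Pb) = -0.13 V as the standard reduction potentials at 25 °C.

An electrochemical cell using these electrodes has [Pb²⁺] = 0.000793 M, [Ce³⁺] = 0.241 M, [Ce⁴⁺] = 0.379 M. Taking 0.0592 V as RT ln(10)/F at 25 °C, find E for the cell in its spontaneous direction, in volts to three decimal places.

+1.843 V

Ce⁴⁺/Ce³⁺ is the cathode (higher E°), Pb²⁺/Pb the anode: E°cell = +1.61 − (-0.13) = +1.74 V, n = 2.
Overall: 2 Ce⁴⁺(aq) + Pb(s) → 2 Ce³⁺(aq) + Pb²⁺(aq)
Q = [Ce³⁺]^2·[Pb²⁺] / ([Ce⁴⁺]^2); log Q = -3.494.
E = E° − (0.0592/n) log Q = +1.74 − (0.0592/2)(-3.494) = +1.843 V.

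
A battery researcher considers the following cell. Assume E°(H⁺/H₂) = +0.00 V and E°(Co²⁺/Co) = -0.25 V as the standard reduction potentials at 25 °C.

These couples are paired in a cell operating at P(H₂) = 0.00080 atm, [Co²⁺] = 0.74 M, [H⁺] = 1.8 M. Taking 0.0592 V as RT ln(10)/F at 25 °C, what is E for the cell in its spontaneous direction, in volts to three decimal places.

+0.361 V

H⁺/H₂ is the cathode (higher E°), Co²⁺/Co the anode: E°cell = +0.00 − (-0.25) = +0.25 V, n = 2.
Overall: 2 H⁺(aq) + Co(s) → H₂(g) + Co²⁺(aq)
Q = P(H₂)·[Co²⁺] / ([H⁺]^2); log Q = -3.738.
E = E° − (0.0592/n) log Q = +0.25 − (0.0592/2)(-3.738) = +0.361 V.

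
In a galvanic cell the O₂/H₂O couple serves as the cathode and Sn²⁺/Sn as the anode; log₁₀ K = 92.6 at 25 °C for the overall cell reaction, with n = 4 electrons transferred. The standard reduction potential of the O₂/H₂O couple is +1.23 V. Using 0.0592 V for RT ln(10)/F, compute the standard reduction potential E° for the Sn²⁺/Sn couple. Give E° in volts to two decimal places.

E°cell = (0.0592/n)·log K = (0.0592/4)(92.6) = +1.370 V.
Since O₂/H₂O is the cathode and Sn²⁺/Sn the anode, E°cell = E°(O₂/H₂O) − E°(Sn²⁺/Sn).
So E°(Sn²⁺/Sn) = E°(O₂/H₂O) − E°cell = (+1.23) − (+1.370) = -0.14 V.

-0.14 V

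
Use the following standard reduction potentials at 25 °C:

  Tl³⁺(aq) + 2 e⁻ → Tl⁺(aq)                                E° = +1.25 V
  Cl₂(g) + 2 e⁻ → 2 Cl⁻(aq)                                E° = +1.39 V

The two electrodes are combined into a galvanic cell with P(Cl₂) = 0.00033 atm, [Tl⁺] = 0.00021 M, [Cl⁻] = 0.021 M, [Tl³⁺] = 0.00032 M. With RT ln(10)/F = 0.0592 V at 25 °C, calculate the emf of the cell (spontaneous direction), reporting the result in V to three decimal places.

Cl₂/Cl⁻ is the cathode (higher E°), Tl³⁺/Tl⁺ the anode: E°cell = +1.39 − (+1.25) = +0.14 V, n = 2.
Overall: Cl₂(g) + Tl⁺(aq) → 2 Cl⁻(aq) + Tl³⁺(aq)
Q = [Cl⁻]^2·[Tl³⁺] / (P(Cl₂)·[Tl⁺]); log Q = 0.309.
E = E° − (0.0592/n) log Q = +0.14 − (0.0592/2)(0.309) = +0.131 V.

+0.131 V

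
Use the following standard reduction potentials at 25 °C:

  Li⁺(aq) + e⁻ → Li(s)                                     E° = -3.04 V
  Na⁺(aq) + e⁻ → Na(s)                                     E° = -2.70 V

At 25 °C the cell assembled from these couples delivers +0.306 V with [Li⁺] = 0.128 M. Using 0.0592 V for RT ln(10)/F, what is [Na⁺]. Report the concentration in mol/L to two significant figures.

Na⁺/Na is the cathode, Li⁺/Li the anode: E°cell = +0.34 V, n = 1.
Overall reaction: Na⁺(aq) + Li(s) → Na(s) + Li⁺(aq); Q = [Li⁺]^1/[Na⁺]^1.
From E = E° − (0.0592/n) log Q: log Q = (E° − E)·n/0.0592 = (+0.34 − (+0.306))·1/0.0592 = 0.5743.
So 1·log[Na⁺] = 1·log(0.128) − log Q = -0.8928 − (0.5743) = -1.4671; [Na⁺] = 10^(-1.4671) ≈ 0.034 M.

0.034 M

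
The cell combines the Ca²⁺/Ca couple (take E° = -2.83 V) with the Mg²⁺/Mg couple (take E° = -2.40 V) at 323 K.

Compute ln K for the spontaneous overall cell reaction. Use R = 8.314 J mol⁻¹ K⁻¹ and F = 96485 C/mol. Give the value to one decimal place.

30.9

Cathode: Mg²⁺/Mg; anode: Ca²⁺/Ca. E°cell = (-2.40) − (-2.83) = +0.43 V, with n = 2.
ΔG° = −nFE° = −RT ln K, so ln K = nFE°/(RT) = (2)(96485)(+0.43) / ((8.314)(323)) = 30.899.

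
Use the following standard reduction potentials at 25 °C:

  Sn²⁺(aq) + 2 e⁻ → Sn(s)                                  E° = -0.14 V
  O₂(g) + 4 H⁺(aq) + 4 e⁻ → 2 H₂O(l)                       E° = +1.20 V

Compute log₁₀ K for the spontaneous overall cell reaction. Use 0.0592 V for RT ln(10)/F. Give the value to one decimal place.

Cathode: O₂/H₂O; anode: Sn²⁺/Sn. E°cell = +1.34 V, n = 4.
log K = nE°cell / 0.0592 = (4)(+1.34) / 0.0592 = 90.5.

90.5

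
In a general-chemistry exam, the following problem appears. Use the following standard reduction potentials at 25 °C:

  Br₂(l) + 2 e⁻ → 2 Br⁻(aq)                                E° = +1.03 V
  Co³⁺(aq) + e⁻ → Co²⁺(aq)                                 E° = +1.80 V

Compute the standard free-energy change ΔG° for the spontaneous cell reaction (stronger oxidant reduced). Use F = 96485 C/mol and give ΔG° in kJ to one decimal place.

Co³⁺/Co²⁺ (E° = +1.80 V) is the cathode; Br₂/Br⁻ (E° = +1.03 V) is the anode, so E°cell = +0.77 V.
Balancing electrons gives n = 2 (lcm of 1 and 2).
ΔG° = −nFE° = −(2)(96485)(+0.77) = -148,587 J = -148.6 kJ.

-148.6 kJ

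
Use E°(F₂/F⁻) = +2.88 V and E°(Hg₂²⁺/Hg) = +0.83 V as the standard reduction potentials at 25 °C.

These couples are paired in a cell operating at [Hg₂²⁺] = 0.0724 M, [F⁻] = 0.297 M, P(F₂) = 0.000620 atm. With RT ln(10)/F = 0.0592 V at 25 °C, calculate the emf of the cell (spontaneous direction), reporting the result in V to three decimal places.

+2.020 V

F₂/F⁻ is the cathode (higher E°), Hg₂²⁺/Hg the anode: E°cell = +2.88 − (+0.83) = +2.05 V, n = 2.
Overall: F₂(g) + 2 Hg(l) → 2 F⁻(aq) + Hg₂²⁺(aq)
Q = [F⁻]^2·[Hg₂²⁺] / (P(F₂)); log Q = 1.013.
E = E° − (0.0592/n) log Q = +2.05 − (0.0592/2)(1.013) = +2.020 V.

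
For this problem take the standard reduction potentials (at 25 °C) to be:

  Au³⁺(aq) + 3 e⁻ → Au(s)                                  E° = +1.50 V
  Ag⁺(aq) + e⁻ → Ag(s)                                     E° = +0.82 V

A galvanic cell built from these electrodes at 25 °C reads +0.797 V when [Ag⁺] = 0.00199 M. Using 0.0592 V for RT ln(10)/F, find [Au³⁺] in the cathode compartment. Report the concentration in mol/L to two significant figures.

0.0067 M

Au³⁺/Au is the cathode, Ag⁺/Ag the anode: E°cell = +0.68 V, n = 3.
Overall reaction: Au³⁺(aq) + 3 Ag(s) → Au(s) + 3 Ag⁺(aq); Q = [Ag⁺]^3/[Au³⁺]^1.
From E = E° − (0.0592/n) log Q: log Q = (E° − E)·n/0.0592 = (+0.68 − (+0.797))·3/0.0592 = -5.9291.
So 1·log[Au³⁺] = 3·log(0.00199) − log Q = -8.1034 − (-5.9291) = -2.1743; [Au³⁺] = 10^(-2.1743) ≈ 0.0067 M.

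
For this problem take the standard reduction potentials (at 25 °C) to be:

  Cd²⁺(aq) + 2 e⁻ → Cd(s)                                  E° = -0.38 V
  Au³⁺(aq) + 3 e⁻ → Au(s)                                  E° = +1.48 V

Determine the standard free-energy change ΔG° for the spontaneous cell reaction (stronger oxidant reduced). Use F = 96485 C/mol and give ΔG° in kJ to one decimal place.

Au³⁺/Au (E° = +1.48 V) is the cathode; Cd²⁺/Cd (E° = -0.38 V) is the anode, so E°cell = +1.86 V.
Balancing electrons gives n = 6 (lcm of 3 and 2).
ΔG° = −nFE° = −(6)(96485)(+1.86) = -1,076,773 J = -1076.8 kJ.

-1076.8 kJ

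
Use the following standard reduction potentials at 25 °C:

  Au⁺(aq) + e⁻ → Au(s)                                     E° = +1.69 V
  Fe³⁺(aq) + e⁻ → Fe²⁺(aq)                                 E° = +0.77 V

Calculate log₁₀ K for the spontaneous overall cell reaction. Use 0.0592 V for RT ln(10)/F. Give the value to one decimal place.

15.5

Cathode: Au⁺/Au; anode: Fe³⁺/Fe²⁺. E°cell = +0.92 V, n = 1.
log K = nE°cell / 0.0592 = (1)(+0.92) / 0.0592 = 15.5.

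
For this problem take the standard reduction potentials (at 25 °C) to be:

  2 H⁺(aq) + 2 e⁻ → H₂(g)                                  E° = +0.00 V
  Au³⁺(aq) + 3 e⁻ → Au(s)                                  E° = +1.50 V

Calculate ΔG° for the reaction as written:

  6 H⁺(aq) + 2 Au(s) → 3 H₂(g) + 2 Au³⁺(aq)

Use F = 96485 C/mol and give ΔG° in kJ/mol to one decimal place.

+868.4 kJ/mol

As written, H⁺/H₂ is reduced (cathode) and Au³⁺/Au is oxidised (anode), so E°cell = (+0.00) − (+1.50) = -1.50 V.
Balancing electrons gives n = 6.
ΔG° = −nFE° = −(6)(96485)(-1.50) = 868,365 J = +868.4 kJ/mol.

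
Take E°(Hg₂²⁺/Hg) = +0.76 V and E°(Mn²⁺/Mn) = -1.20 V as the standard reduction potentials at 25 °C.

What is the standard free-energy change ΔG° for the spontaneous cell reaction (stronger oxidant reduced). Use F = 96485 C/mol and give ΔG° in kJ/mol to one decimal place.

Hg₂²⁺/Hg (E° = +0.76 V) is the cathode; Mn²⁺/Mn (E° = -1.20 V) is the anode, so E°cell = +1.96 V.
Balancing electrons gives n = 2 (lcm of 2 and 2).
ΔG° = −nFE° = −(2)(96485)(+1.96) = -378,221 J = -378.2 kJ/mol.

-378.2 kJ/mol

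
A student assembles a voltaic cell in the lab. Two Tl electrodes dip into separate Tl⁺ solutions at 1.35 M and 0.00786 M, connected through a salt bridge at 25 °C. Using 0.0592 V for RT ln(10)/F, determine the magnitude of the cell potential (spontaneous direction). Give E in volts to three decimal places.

For a concentration cell E°cell = 0. The 1.35 M side is the cathode (reduction is favoured where [Tl⁺] is higher).
With n = 1, E = −(0.0592/1) log([Tl⁺]ₐₙ/[Tl⁺]꜀ₐₜ) = −(0.0592/1) log(0.00786/1.35) = −(0.0592/1)(-2.235) = +0.132 V.

+0.132 V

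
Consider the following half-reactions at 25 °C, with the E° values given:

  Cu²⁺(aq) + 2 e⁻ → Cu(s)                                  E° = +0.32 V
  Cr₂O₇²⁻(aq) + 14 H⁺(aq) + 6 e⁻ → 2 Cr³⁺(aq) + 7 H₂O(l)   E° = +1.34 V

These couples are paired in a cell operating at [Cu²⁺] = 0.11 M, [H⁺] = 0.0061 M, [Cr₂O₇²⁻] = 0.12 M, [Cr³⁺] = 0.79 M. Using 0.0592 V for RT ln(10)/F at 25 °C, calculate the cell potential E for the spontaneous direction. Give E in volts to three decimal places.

+0.735 V

Cr₂O₇²⁻/Cr³⁺ is the cathode (higher E°), Cu²⁺/Cu the anode: E°cell = +1.34 − (+0.32) = +1.02 V, n = 6.
Overall: Cr₂O₇²⁻(aq) + 14 H⁺(aq) + 3 Cu(s) → 2 Cr³⁺(aq) + 7 H₂O(l) + 3 Cu²⁺(aq)
Q = [Cr³⁺]^2·[Cu²⁺]^3 / ([Cr₂O₇²⁻]·[H⁺]^14); log Q = 28.846.
E = E° − (0.0592/n) log Q = +1.02 − (0.0592/6)(28.846) = +0.735 V.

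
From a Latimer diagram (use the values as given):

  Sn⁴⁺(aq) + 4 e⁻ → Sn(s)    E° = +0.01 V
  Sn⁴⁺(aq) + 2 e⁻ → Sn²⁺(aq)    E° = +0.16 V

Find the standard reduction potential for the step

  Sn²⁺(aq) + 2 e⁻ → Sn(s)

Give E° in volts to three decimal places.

-0.140 V

Sequential free energies add, so n₃E°₃ = n₁E°₁ + n₂E°₂.
With n₃ = 4, and the known step contributing 2×(+0.16) V, the unknown satisfies 2·E° = 4×(+0.01) − 2×(+0.16) = -0.280.
E° = -0.280 / 2 = -0.140 V.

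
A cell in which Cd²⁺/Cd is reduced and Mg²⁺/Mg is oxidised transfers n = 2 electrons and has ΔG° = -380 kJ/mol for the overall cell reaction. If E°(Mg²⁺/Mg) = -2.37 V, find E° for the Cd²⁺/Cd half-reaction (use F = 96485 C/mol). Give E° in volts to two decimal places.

E°cell = −ΔG°/(nF) = −(-380×10³)/((2)(96485)) = +1.969 V.
Since Cd²⁺/Cd is the cathode and Mg²⁺/Mg the anode, E°cell = E°(Cd²⁺/Cd) − E°(Mg²⁺/Mg).
So E°(Cd²⁺/Cd) = E°cell + E°(Mg²⁺/Mg) = +1.969 + (-2.37) = -0.40 V.

-0.40 V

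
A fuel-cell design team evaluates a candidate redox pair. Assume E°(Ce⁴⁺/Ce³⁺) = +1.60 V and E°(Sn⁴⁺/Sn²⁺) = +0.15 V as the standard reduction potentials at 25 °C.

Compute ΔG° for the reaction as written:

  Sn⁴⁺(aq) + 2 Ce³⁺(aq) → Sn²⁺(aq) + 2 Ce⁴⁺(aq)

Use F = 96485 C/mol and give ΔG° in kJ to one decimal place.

As written, Sn⁴⁺/Sn²⁺ is reduced (cathode) and Ce⁴⁺/Ce³⁺ is oxidised (anode), so E°cell = (+0.15) − (+1.60) = -1.45 V.
Balancing electrons gives n = 2.
ΔG° = −nFE° = −(2)(96485)(-1.45) = 279,806 J = +279.8 kJ.

+279.8 kJ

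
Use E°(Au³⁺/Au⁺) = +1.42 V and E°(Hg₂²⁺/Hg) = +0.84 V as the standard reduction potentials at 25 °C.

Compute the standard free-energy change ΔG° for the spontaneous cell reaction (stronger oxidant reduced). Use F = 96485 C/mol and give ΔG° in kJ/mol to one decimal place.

-111.9 kJ/mol

Au³⁺/Au⁺ (E° = +1.42 V) is the cathode; Hg₂²⁺/Hg (E° = +0.84 V) is the anode, so E°cell = +0.58 V.
Balancing electrons gives n = 2 (lcm of 2 and 2).
ΔG° = −nFE° = −(2)(96485)(+0.58) = -111,923 J = -111.9 kJ/mol.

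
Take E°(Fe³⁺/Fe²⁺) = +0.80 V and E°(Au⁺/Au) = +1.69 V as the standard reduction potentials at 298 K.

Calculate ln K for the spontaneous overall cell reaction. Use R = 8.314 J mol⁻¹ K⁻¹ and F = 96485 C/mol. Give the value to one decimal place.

34.7

Cathode: Au⁺/Au; anode: Fe³⁺/Fe²⁺. E°cell = (+1.69) − (+0.80) = +0.89 V, with n = 1.
ΔG° = −nFE° = −RT ln K, so ln K = nFE°/(RT) = (1)(96485)(+0.89) / ((8.314)(298)) = 34.660.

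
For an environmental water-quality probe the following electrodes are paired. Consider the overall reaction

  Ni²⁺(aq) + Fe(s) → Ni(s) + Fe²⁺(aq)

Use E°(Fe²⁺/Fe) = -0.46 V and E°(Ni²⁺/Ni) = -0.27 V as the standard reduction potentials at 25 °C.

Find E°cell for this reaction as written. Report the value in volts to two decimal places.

The Ni²⁺/Ni couple has the higher reduction potential, so it is the cathode; Fe²⁺/Fe is oxidised at the anode.
E°cell = E°(cathode) − E°(anode) = (-0.27) − (-0.46) = +0.19 V.
Since E°cell > 0, the reaction is spontaneous under standard conditions.

+0.19 V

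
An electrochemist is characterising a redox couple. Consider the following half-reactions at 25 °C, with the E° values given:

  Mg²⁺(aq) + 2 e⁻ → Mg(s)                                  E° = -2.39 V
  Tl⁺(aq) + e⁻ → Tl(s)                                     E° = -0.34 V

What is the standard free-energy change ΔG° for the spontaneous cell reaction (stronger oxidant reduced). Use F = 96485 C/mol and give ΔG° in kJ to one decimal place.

-395.6 kJ

Tl⁺/Tl (E° = -0.34 V) is the cathode; Mg²⁺/Mg (E° = -2.39 V) is the anode, so E°cell = +2.05 V.
Balancing electrons gives n = 2 (lcm of 1 and 2).
ΔG° = −nFE° = −(2)(96485)(+2.05) = -395,588 J = -395.6 kJ.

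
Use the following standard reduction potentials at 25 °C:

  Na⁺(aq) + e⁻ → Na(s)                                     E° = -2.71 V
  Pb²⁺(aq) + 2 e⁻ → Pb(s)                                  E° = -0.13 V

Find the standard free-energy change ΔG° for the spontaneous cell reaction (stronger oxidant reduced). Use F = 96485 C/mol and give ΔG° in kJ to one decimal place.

Pb²⁺/Pb (E° = -0.13 V) is the cathode; Na⁺/Na (E° = -2.71 V) is the anode, so E°cell = +2.58 V.
Balancing electrons gives n = 2 (lcm of 2 and 1).
ΔG° = −nFE° = −(2)(96485)(+2.58) = -497,863 J = -497.9 kJ.

-497.9 kJ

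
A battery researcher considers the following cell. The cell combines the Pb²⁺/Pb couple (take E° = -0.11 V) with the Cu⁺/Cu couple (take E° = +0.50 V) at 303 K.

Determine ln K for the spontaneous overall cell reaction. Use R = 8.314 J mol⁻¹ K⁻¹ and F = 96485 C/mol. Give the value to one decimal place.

46.7

Cathode: Cu⁺/Cu; anode: Pb²⁺/Pb. E°cell = (+0.50) − (-0.11) = +0.61 V, with n = 2.
ΔG° = −nFE° = −RT ln K, so ln K = nFE°/(RT) = (2)(96485)(+0.61) / ((8.314)(303)) = 46.727.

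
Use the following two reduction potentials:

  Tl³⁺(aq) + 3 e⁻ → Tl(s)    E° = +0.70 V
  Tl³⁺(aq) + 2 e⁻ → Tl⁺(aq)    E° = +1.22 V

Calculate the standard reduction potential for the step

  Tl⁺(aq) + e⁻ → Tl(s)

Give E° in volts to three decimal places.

Sequential free energies add, so n₃E°₃ = n₁E°₁ + n₂E°₂.
With n₃ = 3, and the known step contributing 2×(+1.22) V, the unknown satisfies 1·E° = 3×(+0.70) − 2×(+1.22) = -0.340.
E° = -0.340 / 1 = -0.340 V.

-0.340 V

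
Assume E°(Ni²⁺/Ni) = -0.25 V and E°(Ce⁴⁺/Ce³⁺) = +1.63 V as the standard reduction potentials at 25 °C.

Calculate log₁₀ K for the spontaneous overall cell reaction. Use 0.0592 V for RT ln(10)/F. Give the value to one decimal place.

Cathode: Ce⁴⁺/Ce³⁺; anode: Ni²⁺/Ni. E°cell = +1.88 V, n = 2.
log K = nE°cell / 0.0592 = (2)(+1.88) / 0.0592 = 63.5.

63.5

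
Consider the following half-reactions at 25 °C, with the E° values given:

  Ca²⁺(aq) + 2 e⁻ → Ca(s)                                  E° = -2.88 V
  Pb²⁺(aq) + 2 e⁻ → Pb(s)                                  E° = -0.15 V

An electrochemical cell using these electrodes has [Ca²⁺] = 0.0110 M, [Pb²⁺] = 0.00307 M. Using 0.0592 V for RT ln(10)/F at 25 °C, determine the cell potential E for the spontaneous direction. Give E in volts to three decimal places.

Pb²⁺/Pb is the cathode (higher E°), Ca²⁺/Ca the anode: E°cell = -0.15 − (-2.88) = +2.73 V, n = 2.
Overall: Pb²⁺(aq) + Ca(s) → Pb(s) + Ca²⁺(aq)
Q = [Ca²⁺] / ([Pb²⁺]); log Q = 0.554.
E = E° − (0.0592/n) log Q = +2.73 − (0.0592/2)(0.554) = +2.714 V.

+2.714 V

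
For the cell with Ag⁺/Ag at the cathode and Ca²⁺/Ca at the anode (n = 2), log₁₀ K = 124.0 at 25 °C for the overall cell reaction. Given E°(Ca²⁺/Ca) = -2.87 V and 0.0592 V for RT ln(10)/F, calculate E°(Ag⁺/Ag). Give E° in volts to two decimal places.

+0.80 V

E°cell = (0.0592/n)·log K = (0.0592/2)(124.0) = +3.670 V.
Since Ag⁺/Ag is the cathode and Ca²⁺/Ca the anode, E°cell = E°(Ag⁺/Ag) − E°(Ca²⁺/Ca).
So E°(Ag⁺/Ag) = E°cell + E°(Ca²⁺/Ca) = +3.670 + (-2.87) = +0.80 V.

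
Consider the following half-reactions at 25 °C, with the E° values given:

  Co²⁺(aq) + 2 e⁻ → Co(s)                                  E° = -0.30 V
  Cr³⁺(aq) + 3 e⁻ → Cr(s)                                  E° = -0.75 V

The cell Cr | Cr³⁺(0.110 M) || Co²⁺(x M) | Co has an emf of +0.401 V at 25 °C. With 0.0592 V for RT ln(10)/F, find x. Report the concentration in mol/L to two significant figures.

0.0051 M

Co²⁺/Co is the cathode, Cr³⁺/Cr the anode: E°cell = +0.45 V, n = 6.
Overall reaction: 3 Co²⁺(aq) + 2 Cr(s) → 3 Co(s) + 2 Cr³⁺(aq); Q = [Cr³⁺]^2/[Co²⁺]^3.
From E = E° − (0.0592/n) log Q: log Q = (E° − E)·n/0.0592 = (+0.45 − (+0.401))·6/0.0592 = 4.9662.
So 3·log[Co²⁺] = 2·log(0.11) − log Q = -1.9172 − (4.9662) = -6.8834; log[Co²⁺] = -6.8834 / 3 = -2.2945; [Co²⁺] = 10^(-2.2945) ≈ 0.0051 M.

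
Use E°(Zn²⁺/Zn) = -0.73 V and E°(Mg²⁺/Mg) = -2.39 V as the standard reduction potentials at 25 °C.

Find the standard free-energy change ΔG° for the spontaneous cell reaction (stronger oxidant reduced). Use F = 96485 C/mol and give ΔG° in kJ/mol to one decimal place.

Zn²⁺/Zn (E° = -0.73 V) is the cathode; Mg²⁺/Mg (E° = -2.39 V) is the anode, so E°cell = +1.66 V.
Balancing electrons gives n = 2 (lcm of 2 and 2).
ΔG° = −nFE° = −(2)(96485)(+1.66) = -320,330 J = -320.3 kJ/mol.

-320.3 kJ/mol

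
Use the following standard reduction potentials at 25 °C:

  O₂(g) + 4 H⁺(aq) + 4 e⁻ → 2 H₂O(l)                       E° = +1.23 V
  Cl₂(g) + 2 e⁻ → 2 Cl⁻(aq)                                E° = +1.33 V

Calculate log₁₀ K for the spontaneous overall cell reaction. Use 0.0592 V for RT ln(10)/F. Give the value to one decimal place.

6.8

Cathode: Cl₂/Cl⁻; anode: O₂/H₂O. E°cell = +0.10 V, n = 4.
log K = nE°cell / 0.0592 = (4)(+0.10) / 0.0592 = 6.8.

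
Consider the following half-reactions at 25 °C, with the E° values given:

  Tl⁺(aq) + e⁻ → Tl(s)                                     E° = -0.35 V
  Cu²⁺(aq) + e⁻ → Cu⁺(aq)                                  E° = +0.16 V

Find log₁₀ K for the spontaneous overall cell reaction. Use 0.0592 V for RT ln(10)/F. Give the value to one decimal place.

8.6

Cathode: Cu²⁺/Cu⁺; anode: Tl⁺/Tl. E°cell = +0.51 V, n = 1.
log K = nE°cell / 0.0592 = (1)(+0.51) / 0.0592 = 8.6.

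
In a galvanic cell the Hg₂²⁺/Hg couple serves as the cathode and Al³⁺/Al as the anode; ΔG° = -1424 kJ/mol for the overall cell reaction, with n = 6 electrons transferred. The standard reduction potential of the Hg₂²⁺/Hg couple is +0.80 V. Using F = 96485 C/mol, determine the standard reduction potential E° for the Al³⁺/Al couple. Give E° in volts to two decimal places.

-1.66 V

E°cell = −ΔG°/(nF) = −(-1424×10³)/((6)(96485)) = +2.460 V.
Since Hg₂²⁺/Hg is the cathode and Al³⁺/Al the anode, E°cell = E°(Hg₂²⁺/Hg) − E°(Al³⁺/Al).
So E°(Al³⁺/Al) = E°(Hg₂²⁺/Hg) − E°cell = (+0.80) − (+2.460) = -1.66 V.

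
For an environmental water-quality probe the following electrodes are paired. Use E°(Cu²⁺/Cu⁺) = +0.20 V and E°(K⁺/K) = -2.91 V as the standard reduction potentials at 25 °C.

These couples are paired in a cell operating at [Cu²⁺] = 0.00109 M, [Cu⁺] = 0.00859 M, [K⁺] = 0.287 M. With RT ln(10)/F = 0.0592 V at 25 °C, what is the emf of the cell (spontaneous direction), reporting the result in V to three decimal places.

Cu²⁺/Cu⁺ is the cathode (higher E°), K⁺/K the anode: E°cell = +0.20 − (-2.91) = +3.11 V, n = 1.
Overall: Cu²⁺(aq) + K(s) → Cu⁺(aq) + K⁺(aq)
Q = [Cu⁺]·[K⁺] / ([Cu²⁺]); log Q = 0.354.
E = E° − (0.0592/n) log Q = +3.11 − (0.0592/1)(0.354) = +3.089 V.

+3.089 V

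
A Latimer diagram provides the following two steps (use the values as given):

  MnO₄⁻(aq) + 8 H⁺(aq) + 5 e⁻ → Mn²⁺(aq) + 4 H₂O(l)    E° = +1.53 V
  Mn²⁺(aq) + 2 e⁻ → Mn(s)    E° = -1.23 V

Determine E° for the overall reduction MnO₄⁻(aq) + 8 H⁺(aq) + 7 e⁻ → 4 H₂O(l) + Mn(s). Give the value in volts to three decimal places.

Since ΔG° = −nFE° is additive over sequential reductions, n₃E°₃ = n₁E°₁ + n₂E°₂.
E°₃ = (5×+1.53 + 2×-1.23) / 7 = (+5.190) / 7 = +0.741 V.

+0.741 V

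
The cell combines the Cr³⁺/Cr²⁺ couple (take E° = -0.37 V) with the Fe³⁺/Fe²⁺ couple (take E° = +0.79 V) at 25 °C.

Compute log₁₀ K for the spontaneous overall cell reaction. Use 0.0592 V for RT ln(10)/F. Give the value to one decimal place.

19.6

Cathode: Fe³⁺/Fe²⁺; anode: Cr³⁺/Cr²⁺. E°cell = +1.16 V, n = 1.
log K = nE°cell / 0.0592 = (1)(+1.16) / 0.0592 = 19.6.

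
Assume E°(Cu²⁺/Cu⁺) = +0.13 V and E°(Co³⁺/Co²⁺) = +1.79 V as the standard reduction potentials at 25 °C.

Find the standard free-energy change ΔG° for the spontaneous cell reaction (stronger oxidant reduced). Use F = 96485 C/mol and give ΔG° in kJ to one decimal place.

-160.2 kJ

Co³⁺/Co²⁺ (E° = +1.79 V) is the cathode; Cu²⁺/Cu⁺ (E° = +0.13 V) is the anode, so E°cell = +1.66 V.
Balancing electrons gives n = 1 (lcm of 1 and 1).
ΔG° = −nFE° = −(1)(96485)(+1.66) = -160,165 J = -160.2 kJ.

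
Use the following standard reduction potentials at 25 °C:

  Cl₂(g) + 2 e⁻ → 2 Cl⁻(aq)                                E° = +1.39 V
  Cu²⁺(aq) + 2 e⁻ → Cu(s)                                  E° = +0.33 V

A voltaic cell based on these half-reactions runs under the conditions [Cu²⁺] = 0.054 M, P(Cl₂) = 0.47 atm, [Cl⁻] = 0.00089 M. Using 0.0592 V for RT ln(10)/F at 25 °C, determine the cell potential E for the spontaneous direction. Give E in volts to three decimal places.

Cl₂/Cl⁻ is the cathode (higher E°), Cu²⁺/Cu the anode: E°cell = +1.39 − (+0.33) = +1.06 V, n = 2.
Overall: Cl₂(g) + Cu(s) → 2 Cl⁻(aq) + Cu²⁺(aq)
Q = [Cl⁻]^2·[Cu²⁺] / (P(Cl₂)); log Q = -7.041.
E = E° − (0.0592/n) log Q = +1.06 − (0.0592/2)(-7.041) = +1.268 V.

+1.268 V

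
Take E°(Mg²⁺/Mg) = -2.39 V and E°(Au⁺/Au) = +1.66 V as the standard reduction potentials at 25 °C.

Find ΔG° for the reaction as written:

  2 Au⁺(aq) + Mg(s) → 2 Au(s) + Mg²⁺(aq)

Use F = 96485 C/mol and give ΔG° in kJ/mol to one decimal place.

-781.5 kJ/mol

As written, Au⁺/Au is reduced (cathode) and Mg²⁺/Mg is oxidised (anode), so E°cell = (+1.66) − (-2.39) = +4.05 V.
Balancing electrons gives n = 2.
ΔG° = −nFE° = −(2)(96485)(+4.05) = -781,528 J = -781.5 kJ/mol.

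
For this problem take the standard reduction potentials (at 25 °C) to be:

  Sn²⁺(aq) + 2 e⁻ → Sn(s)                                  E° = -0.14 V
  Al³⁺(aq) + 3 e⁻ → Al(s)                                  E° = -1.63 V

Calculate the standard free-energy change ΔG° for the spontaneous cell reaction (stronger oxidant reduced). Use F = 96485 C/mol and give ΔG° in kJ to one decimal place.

Sn²⁺/Sn (E° = -0.14 V) is the cathode; Al³⁺/Al (E° = -1.63 V) is the anode, so E°cell = +1.49 V.
Balancing electrons gives n = 6 (lcm of 2 and 3).
ΔG° = −nFE° = −(6)(96485)(+1.49) = -862,576 J = -862.6 kJ.

-862.6 kJ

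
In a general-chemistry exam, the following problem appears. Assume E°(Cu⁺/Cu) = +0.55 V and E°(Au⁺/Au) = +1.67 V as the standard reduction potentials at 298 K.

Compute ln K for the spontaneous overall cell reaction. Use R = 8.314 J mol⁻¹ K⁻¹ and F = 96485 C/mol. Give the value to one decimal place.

43.6

Cathode: Au⁺/Au; anode: Cu⁺/Cu. E°cell = (+1.67) − (+0.55) = +1.12 V, with n = 1.
ΔG° = −nFE° = −RT ln K, so ln K = nFE°/(RT) = (1)(96485)(+1.12) / ((8.314)(298)) = 43.617.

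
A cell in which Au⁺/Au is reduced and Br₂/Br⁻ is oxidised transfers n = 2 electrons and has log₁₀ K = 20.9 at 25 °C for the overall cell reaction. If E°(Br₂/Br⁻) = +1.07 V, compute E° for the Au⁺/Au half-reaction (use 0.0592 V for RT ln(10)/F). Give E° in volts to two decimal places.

E°cell = (0.0592/n)·log K = (0.0592/2)(20.9) = +0.619 V.
Since Au⁺/Au is the cathode and Br₂/Br⁻ the anode, E°cell = E°(Au⁺/Au) − E°(Br₂/Br⁻).
So E°(Au⁺/Au) = E°cell + E°(Br₂/Br⁻) = +0.619 + (+1.07) = +1.69 V.

+1.69 V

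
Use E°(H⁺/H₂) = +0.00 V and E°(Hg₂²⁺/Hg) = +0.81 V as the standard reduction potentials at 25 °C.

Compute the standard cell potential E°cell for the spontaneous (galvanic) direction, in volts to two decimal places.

+0.81 V

The Hg₂²⁺/Hg couple has the higher reduction potential, so it is the cathode; H⁺/H₂ is oxidised at the anode.
E°cell = E°(cathode) − E°(anode) = (+0.81) − (+0.00) = +0.81 V.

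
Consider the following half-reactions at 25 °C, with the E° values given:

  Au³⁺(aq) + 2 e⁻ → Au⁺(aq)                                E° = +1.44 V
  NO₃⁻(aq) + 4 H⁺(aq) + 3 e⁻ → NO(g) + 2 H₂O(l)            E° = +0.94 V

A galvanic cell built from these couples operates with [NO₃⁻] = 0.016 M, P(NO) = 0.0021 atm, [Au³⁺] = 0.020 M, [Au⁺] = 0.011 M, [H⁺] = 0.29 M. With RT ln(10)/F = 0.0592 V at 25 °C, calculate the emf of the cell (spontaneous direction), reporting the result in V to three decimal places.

+0.533 V

Au³⁺/Au⁺ is the cathode (higher E°), NO₃⁻/NO the anode: E°cell = +1.44 − (+0.94) = +0.50 V, n = 6.
Overall: 3 Au³⁺(aq) + 2 NO(g) + 4 H₂O(l) → 3 Au⁺(aq) + 2 NO₃⁻(aq) + 8 H⁺(aq)
Q = [Au⁺]^3·[NO₃⁻]^2·[H⁺]^8 / ([Au³⁺]^3·P(NO)^2); log Q = -3.316.
E = E° − (0.0592/n) log Q = +0.50 − (0.0592/6)(-3.316) = +0.533 V.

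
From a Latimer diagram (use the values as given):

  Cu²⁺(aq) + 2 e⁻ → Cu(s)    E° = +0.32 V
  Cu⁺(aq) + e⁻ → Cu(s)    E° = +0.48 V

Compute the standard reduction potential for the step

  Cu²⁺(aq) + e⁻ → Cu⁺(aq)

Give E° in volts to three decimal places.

Sequential free energies add, so n₃E°₃ = n₁E°₁ + n₂E°₂.
With n₃ = 2, and the known step contributing 1×(+0.48) V, the unknown satisfies 1·E° = 2×(+0.32) − 1×(+0.48) = +0.160.
E° = +0.160 / 1 = +0.160 V.

+0.160 V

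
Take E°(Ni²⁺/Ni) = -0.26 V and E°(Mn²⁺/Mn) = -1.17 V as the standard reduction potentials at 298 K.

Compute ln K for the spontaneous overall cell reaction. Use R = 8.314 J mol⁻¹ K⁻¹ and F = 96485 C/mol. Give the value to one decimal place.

70.9

Cathode: Ni²⁺/Ni; anode: Mn²⁺/Mn. E°cell = (-0.26) − (-1.17) = +0.91 V, with n = 2.
ΔG° = −nFE° = −RT ln K, so ln K = nFE°/(RT) = (2)(96485)(+0.91) / ((8.314)(298)) = 70.877.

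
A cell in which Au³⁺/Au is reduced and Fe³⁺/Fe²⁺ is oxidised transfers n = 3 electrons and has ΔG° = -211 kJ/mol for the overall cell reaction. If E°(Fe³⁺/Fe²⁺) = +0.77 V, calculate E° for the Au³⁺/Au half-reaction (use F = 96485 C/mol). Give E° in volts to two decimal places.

E°cell = −ΔG°/(nF) = −(-211×10³)/((3)(96485)) = +0.729 V.
Since Au³⁺/Au is the cathode and Fe³⁺/Fe²⁺ the anode, E°cell = E°(Au³⁺/Au) − E°(Fe³⁺/Fe²⁺).
So E°(Au³⁺/Au) = E°cell + E°(Fe³⁺/Fe²⁺) = +0.729 + (+0.77) = +1.50 V.

+1.50 V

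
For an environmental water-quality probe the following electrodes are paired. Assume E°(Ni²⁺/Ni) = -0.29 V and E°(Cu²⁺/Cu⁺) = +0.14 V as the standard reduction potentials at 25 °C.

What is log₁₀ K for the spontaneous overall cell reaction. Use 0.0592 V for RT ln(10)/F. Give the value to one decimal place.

Cathode: Cu²⁺/Cu⁺; anode: Ni²⁺/Ni. E°cell = +0.43 V, n = 2.
log K = nE°cell / 0.0592 = (2)(+0.43) / 0.0592 = 14.5.

14.5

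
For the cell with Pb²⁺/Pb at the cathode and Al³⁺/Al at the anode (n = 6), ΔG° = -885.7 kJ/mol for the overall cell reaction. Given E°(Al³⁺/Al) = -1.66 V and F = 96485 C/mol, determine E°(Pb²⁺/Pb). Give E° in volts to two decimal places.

E°cell = −ΔG°/(nF) = −(-885.7×10³)/((6)(96485)) = +1.530 V.
Since Pb²⁺/Pb is the cathode and Al³⁺/Al the anode, E°cell = E°(Pb²⁺/Pb) − E°(Al³⁺/Al).
So E°(Pb²⁺/Pb) = E°cell + E°(Al³⁺/Al) = +1.530 + (-1.66) = -0.13 V.

-0.13 V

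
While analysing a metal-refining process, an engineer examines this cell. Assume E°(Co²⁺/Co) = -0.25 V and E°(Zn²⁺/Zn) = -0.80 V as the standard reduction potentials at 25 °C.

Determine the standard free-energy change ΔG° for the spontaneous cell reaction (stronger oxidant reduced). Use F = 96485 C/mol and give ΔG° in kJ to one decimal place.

Co²⁺/Co (E° = -0.25 V) is the cathode; Zn²⁺/Zn (E° = -0.80 V) is the anode, so E°cell = +0.55 V.
Balancing electrons gives n = 2 (lcm of 2 and 2).
ΔG° = −nFE° = −(2)(96485)(+0.55) = -106,134 J = -106.1 kJ.

-106.1 kJ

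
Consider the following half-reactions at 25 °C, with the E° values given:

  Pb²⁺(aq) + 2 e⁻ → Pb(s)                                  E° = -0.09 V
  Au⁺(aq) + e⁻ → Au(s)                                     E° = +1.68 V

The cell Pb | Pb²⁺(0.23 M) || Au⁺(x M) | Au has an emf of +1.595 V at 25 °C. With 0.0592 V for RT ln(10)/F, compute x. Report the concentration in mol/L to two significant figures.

Au⁺/Au is the cathode, Pb²⁺/Pb the anode: E°cell = +1.77 V, n = 2.
Overall reaction: 2 Au⁺(aq) + Pb(s) → 2 Au(s) + Pb²⁺(aq); Q = [Pb²⁺]^1/[Au⁺]^2.
From E = E° − (0.0592/n) log Q: log Q = (E° − E)·n/0.0592 = (+1.77 − (+1.595))·2/0.0592 = 5.9122.
So 2·log[Au⁺] = 1·log(0.23) − log Q = -0.6383 − (5.9122) = -6.5505; log[Au⁺] = -6.5505 / 2 = -3.2753; [Au⁺] = 10^(-3.2753) ≈ 0.00053 M.

0.00053 M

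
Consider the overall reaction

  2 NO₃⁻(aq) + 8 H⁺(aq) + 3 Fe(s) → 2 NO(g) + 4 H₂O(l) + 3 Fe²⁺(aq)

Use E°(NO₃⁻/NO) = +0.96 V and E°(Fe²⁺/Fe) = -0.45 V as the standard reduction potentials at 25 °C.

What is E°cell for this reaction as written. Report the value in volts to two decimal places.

The NO₃⁻/NO couple has the higher reduction potential, so it is the cathode; Fe²⁺/Fe is oxidised at the anode.
E°cell = E°(cathode) − E°(anode) = (+0.96) − (-0.45) = +1.41 V.

+1.41 V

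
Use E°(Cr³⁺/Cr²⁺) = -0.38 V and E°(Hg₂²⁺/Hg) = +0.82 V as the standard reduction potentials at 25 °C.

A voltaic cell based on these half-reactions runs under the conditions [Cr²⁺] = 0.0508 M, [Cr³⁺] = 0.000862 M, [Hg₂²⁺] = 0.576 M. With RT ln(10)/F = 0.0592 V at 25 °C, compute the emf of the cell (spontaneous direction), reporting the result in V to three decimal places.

Hg₂²⁺/Hg is the cathode (higher E°), Cr³⁺/Cr²⁺ the anode: E°cell = +0.82 − (-0.38) = +1.20 V, n = 2.
Overall: Hg₂²⁺(aq) + 2 Cr²⁺(aq) → 2 Hg(l) + 2 Cr³⁺(aq)
Q = [Cr³⁺]^2 / ([Hg₂²⁺]·[Cr²⁺]^2); log Q = -3.301.
E = E° − (0.0592/n) log Q = +1.20 − (0.0592/2)(-3.301) = +1.298 V.

+1.298 V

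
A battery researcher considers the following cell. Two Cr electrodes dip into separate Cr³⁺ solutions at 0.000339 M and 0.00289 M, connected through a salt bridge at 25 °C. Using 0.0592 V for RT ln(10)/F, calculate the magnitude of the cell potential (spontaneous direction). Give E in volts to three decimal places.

+0.018 V

For a concentration cell E°cell = 0. The 0.00289 M side is the cathode (reduction is favoured where [Cr³⁺] is higher).
With n = 3, E = −(0.0592/3) log([Cr³⁺]ₐₙ/[Cr³⁺]꜀ₐₜ) = −(0.0592/3) log(0.000339/0.00289) = −(0.0592/3)(-0.931) = +0.018 V.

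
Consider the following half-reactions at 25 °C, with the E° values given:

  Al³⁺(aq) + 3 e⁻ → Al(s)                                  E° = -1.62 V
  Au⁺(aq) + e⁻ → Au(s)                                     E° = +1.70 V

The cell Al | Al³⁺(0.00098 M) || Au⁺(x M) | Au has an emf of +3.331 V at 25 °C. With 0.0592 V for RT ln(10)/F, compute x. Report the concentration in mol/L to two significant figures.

Au⁺/Au is the cathode, Al³⁺/Al the anode: E°cell = +3.32 V, n = 3.
Overall reaction: 3 Au⁺(aq) + Al(s) → 3 Au(s) + Al³⁺(aq); Q = [Al³⁺]^1/[Au⁺]^3.
From E = E° − (0.0592/n) log Q: log Q = (E° − E)·n/0.0592 = (+3.32 − (+3.331))·3/0.0592 = -0.5574.
So 3·log[Au⁺] = 1·log(0.00098) − log Q = -3.0088 − (-0.5574) = -2.4514; log[Au⁺] = -2.4514 / 3 = -0.8171; [Au⁺] = 10^(-0.8171) ≈ 0.15 M.

0.15 M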